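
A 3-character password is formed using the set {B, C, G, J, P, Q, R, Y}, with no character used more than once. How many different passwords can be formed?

336

With no repetition, fill the 3 characters in order: 8 choices, then 7, down to 6.
8 × 7 × 6 = 336.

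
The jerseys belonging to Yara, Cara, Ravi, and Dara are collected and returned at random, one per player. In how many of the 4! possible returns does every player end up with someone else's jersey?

9

Count assignments avoiding every fixed point. For any j of the 4 players fixed to their old jersey, the other 4−j can be arranged in (4−j)! ways.
By inclusion–exclusion this is Σ_{j=0}^{4} (−1)^j C(4,j)·(4−j)!.
Computing: 24 − 24 + 12 − 4 + 1 = 9.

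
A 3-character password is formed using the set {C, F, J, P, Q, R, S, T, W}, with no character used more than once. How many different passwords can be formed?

With no repetition, fill the 3 characters in order: 9 choices, then 8, down to 7.
9 × 8 × 7 = 504.

504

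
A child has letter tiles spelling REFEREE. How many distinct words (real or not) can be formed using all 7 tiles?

Letter multiplicities in REFEREE: E×4, F×1, R×2.
Dividing 7! = 5040 by 4!·2! = 48 for the repeated letters gives 105.

105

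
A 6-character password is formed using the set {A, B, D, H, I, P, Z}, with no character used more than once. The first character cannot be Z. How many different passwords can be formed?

The first character has 7−1 = 6 choices (anything except Z).
The remaining 5 characters are filled from the other 6 symbols without repetition: 6 × 5 × 4 × 3 × 2 = 720.
Total: 6 × 720 = 4320.

4320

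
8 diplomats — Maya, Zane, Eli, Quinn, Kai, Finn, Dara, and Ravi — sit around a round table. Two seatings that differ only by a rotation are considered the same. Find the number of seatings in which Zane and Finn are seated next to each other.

Treat {Zane, Finn} as one unit (2 internal orders) and seat the resulting 7 units around the table: (6)! circular arrangements.
So 2 × (6)! = 2 × 720 = 1440.

1440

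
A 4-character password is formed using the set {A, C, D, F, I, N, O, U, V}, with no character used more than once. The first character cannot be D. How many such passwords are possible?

The first character has 9−1 = 8 choices (anything except D).
The remaining 3 characters are filled from the other 8 symbols without repetition: 8 × 7 × 6 = 336.
Total: 8 × 336 = 2688.

2688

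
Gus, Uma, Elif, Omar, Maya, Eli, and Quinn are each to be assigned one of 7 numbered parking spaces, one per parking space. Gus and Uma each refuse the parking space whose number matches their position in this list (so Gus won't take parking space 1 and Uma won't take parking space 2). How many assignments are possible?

Let Aᵢ (for i ∈ {1, 2}) be the placements that put person i in their forbidden parking space. Any j of these fix j positions, leaving (7−j)! ways to fill the rest, and there are C(2,j) ways to pick which j.
By inclusion–exclusion, the number of valid placements is Σ_{j=0}^{2} (−1)^j C(2,j)·(7−j)!.
Computing: 5040 − 1440 + 120 = 3720.

3720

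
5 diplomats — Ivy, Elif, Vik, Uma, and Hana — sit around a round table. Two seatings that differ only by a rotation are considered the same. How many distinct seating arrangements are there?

24

Around a circle, 5 distinct people have 5!/5 = (4)! = 24 rotationally distinct seatings.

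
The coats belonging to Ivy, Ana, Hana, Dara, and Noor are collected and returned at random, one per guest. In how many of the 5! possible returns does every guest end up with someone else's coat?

Let Aᵢ be the assignments in which guest i gets their own coat. We want the size of the complement of A₁∪…∪A_5.
By inclusion–exclusion this is Σ_{j=0}^{5} (−1)^j C(5,j)·(5−j)!.
Computing: 120 − 120 + 60 − 20 + 5 − 1 = 44.

44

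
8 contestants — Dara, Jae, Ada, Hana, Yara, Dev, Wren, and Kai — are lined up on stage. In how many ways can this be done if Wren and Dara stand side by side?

10080

Glue Wren and Dara into one block (2 internal orders), leaving 7 units to arrange in a row.
That gives 2 × 7! = 2 × 5040 = 10080.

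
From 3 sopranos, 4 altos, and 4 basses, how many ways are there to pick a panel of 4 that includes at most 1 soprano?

Split by how many sopranos are chosen (0 through 1).
Sum: C(3,0)·C(8,4) + C(3,1)·C(8,3) = 70 + 168 = 238.

238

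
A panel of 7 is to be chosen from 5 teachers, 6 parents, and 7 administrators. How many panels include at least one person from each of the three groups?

With no constraint there are C(18,7) = 31824 possible selections.
Subtract selections that omit an entire group: no teachers → C(13,7) = 1716; no parents → C(12,7) = 792; no administrators → C(11,7) = 330.
Add back selections omitting two groups (i.e. drawn from a single group): C(5,7) + C(6,7) + C(7,7) = 1.
By inclusion–exclusion: 31824 − 2838 + 1 = 28987.

28987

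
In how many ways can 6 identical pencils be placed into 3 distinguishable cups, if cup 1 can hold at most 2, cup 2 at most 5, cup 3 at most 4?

14

Ignoring the caps, the number of non-negative solutions to x_1+…+x_3 = 6 is C(8,2) = 28.
Subtract solutions that violate a single cap (substitute x_i' = x_i − (cap_i+1)): x_1 ≥ 3 gives C(5,2) = 10; x_2 ≥ 6 gives C(2,2) = 1; x_3 ≥ 5 gives C(3,2) = 3. Together 14.
No two caps can be exceeded simultaneously, so the pair terms are all 0.
By inclusion–exclusion the count is 28 − 14 + 0 = 14.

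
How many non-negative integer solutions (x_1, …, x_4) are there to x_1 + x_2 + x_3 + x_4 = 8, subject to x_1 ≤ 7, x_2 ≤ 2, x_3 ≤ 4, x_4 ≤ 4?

Ignoring the caps, the number of non-negative solutions to x_1+…+x_4 = 8 is C(11,3) = 165.
Subtract solutions that violate a single cap (substitute x_i' = x_i − (cap_i+1)): x_1 ≥ 8 gives C(3,3) = 1; x_2 ≥ 3 gives C(8,3) = 56; x_3 ≥ 5 gives C(6,3) = 20; x_4 ≥ 5 gives C(6,3) = 20. Together 97.
Add back pairs where two caps are both exceeded: 0 + 0 + 0 + 1 + 1 + 0 = 2.
By inclusion–exclusion the count is 165 − 97 + 2 = 70.

70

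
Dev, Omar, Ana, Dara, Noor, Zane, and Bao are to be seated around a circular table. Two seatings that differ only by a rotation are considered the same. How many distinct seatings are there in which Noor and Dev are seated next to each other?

240

Glue Noor and Dev into a block (2 internal orders). Seating 6 units around a circle gives (5)! arrangements.
So 2 × (5)! = 2 × 120 = 240.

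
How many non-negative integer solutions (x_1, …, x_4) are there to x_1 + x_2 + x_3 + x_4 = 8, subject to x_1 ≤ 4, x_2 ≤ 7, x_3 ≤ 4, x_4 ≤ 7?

By stars and bars, unrestricted non-negative solutions to x_1+…+x_4 = 8 number C(8+3,3) = 165.
Subtract solutions that violate a single cap (substitute x_i' = x_i − (cap_i+1)): x_1 ≥ 5 gives C(6,3) = 20; x_2 ≥ 8 gives C(3,3) = 1; x_3 ≥ 5 gives C(6,3) = 20; x_4 ≥ 8 gives C(3,3) = 1. Together 42.
No two caps can be exceeded simultaneously, so the pair terms are all 0.
By inclusion–exclusion the count is 165 − 42 + 0 = 123.

123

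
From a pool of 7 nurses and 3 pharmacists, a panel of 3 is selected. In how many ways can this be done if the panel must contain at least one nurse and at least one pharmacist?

84

Total 3-person selections from all 10: C(10,3) = 120.
Selections missing a whole group: no nurses → C(3,3) = 1; no pharmacists → C(7,3) = 35.
Both groups omitted at once is impossible, so 120 − 36 = 84.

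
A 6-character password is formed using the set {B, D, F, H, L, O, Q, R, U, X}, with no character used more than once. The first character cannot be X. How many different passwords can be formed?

The first character has 10−1 = 9 choices (anything except X).
The remaining 5 characters are filled from the other 9 symbols without repetition: 9 × 8 × 7 × 6 × 5 = 15120.
Total: 9 × 15120 = 136080.

136080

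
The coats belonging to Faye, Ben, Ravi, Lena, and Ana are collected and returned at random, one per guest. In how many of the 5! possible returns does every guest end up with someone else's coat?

44

Count assignments avoiding every fixed point. For any j of the 5 guests fixed to their own coat, the other 5−j can be arranged in (5−j)! ways.
By inclusion–exclusion this is Σ_{j=0}^{5} (−1)^j C(5,j)·(5−j)!.
Computing: 120 − 120 + 60 − 20 + 5 − 1 = 44.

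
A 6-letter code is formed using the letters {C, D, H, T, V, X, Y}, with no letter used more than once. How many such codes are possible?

5040

This is a permutation of 6 out of 7: P(7,6) = 7!/1!.
That product is 7 × 6 × 5 × 4 × 3 × 2 = 5040.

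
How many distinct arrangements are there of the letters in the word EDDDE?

The 5 letters of EDDDE have repeats: D appearing 3 times and E appearing twice.
So there are 5! / (3!·2!) = 10 distinguishable arrangements.

10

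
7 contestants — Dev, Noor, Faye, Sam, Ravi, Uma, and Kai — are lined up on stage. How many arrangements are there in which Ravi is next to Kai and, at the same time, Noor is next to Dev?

Treat {Ravi,Kai} as one block (2 orders) and {Noor,Dev} as another (2 orders).
That leaves 5 units to arrange: 2 × 2 × 5! = 4 × 120 = 480.

480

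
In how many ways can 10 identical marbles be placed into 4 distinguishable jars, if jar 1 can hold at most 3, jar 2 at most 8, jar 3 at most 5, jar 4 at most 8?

160

By stars and bars, unrestricted non-negative solutions to x_1+…+x_4 = 10 number C(10+3,3) = 286.
Subtract solutions that violate a single cap (substitute x_i' = x_i − (cap_i+1)): x_1 ≥ 4 gives C(9,3) = 84; x_2 ≥ 9 gives C(4,3) = 4; x_3 ≥ 6 gives C(7,3) = 35; x_4 ≥ 9 gives C(4,3) = 4. Together 127.
Add back pairs where two caps are both exceeded: 0 + 1 + 0 + 0 + 0 + 0 = 1.
By inclusion–exclusion the count is 286 − 127 + 1 = 160.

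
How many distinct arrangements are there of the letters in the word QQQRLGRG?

Letter multiplicities in QQQRLGRG: G×2, L×1, Q×3, R×2.
The number of distinct arrangements is 8!/(3!·2!·2!) = 40320/24 = 1680.

1680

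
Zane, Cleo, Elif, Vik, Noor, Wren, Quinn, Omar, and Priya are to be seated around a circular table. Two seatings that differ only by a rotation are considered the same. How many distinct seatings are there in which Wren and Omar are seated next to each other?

10080

Treat {Wren, Omar} as one unit (2 internal orders) and seat the resulting 8 units around the table: (7)! circular arrangements.
So 2 × (7)! = 2 × 5040 = 10080.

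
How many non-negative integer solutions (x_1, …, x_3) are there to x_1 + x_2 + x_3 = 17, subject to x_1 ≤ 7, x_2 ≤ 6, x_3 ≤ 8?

15

Without the upper bounds there are C(19,2) = 171 ways to split 17 among 3 variables.
Subtract solutions that violate a single cap (substitute x_i' = x_i − (cap_i+1)): x_1 ≥ 8 gives C(11,2) = 55; x_2 ≥ 7 gives C(12,2) = 66; x_3 ≥ 9 gives C(10,2) = 45. Together 166.
Add back pairs where two caps are both exceeded: 6 + 1 + 3 = 10.
By inclusion–exclusion the count is 171 − 166 + 10 = 15.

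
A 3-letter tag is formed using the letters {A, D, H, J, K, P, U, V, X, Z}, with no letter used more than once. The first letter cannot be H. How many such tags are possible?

648

The first letter has 10−1 = 9 choices (anything except H).
The remaining 2 letters are filled from the other 9 symbols without repetition: 9 × 8 = 72.
Total: 9 × 72 = 648.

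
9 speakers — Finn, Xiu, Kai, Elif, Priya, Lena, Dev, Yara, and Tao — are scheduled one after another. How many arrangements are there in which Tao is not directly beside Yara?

282240

There are 9! = 362880 arrangements in all. If Tao and Yara are adjacent, merging them into one block gives 2·(8)! = 80640 arrangements.
Complementary counting: 362880 − 80640 = 282240.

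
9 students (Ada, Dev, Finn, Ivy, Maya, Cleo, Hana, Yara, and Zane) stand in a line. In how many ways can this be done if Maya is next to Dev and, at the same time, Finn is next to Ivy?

20160

Treat {Maya,Dev} as one block (2 orders) and {Finn,Ivy} as another (2 orders).
That leaves 7 units to arrange: 2 × 2 × 7! = 4 × 5040 = 20160.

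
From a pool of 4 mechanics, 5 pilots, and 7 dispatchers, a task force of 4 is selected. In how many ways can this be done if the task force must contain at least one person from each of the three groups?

910

With no constraint there are C(16,4) = 1820 possible selections.
Subtract selections that omit an entire group: no mechanics → C(12,4) = 495; no pilots → C(11,4) = 330; no dispatchers → C(9,4) = 126.
Add back selections omitting two groups (i.e. drawn from a single group): C(4,4) + C(5,4) + C(7,4) = 41.
By inclusion–exclusion: 1820 − 951 + 41 = 910.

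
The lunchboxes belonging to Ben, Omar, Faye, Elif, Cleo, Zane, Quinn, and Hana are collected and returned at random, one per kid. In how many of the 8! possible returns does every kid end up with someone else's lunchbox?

14833

This is the derangement count D_8: permutations of 8 items with no fixed point.
By inclusion–exclusion this is Σ_{j=0}^{8} (−1)^j C(8,j)·(8−j)!.
Computing: 40320 − 40320 + 20160 − 6720 + 1680 − 336 + 56 − 8 + 1 = 14833.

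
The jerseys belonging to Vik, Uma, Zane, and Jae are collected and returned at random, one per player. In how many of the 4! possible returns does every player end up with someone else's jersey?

9

Count assignments avoiding every fixed point. For any j of the 4 players fixed to their old jersey, the other 4−j can be arranged in (4−j)! ways.
By inclusion–exclusion this is Σ_{j=0}^{4} (−1)^j C(4,j)·(4−j)!.
Computing: 24 − 24 + 12 − 4 + 1 = 9.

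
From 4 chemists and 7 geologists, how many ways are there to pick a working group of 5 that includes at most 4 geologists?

441

Split by how many geologists are chosen (0 through 4).
Sum: C(7,0)·C(4,5) + C(7,1)·C(4,4) + C(7,2)·C(4,3) + C(7,3)·C(4,2) + C(7,4)·C(4,1) = 0 + 7 + 84 + 210 + 140 = 441.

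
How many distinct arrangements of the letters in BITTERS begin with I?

360

Fix I in the first position and arrange the remaining 6 letters.
Those 6 letters have T appearing twice, giving (6)!/(2!) = 360.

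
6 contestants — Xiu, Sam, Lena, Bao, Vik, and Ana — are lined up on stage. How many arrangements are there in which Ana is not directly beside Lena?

480

Of the 6! = 720 arrangements, those with Ana and Lena adjacent number 2 × 5! = 240 (treat the pair as a block with 2 internal orders).
So 720 − 240 = 480 arrangements keep them apart.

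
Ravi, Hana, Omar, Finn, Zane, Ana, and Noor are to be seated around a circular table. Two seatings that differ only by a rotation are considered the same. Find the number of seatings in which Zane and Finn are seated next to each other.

Glue Zane and Finn into a block (2 internal orders). Seating 6 units around a circle gives (5)! arrangements.
So 2 × (5)! = 2 × 120 = 240.

240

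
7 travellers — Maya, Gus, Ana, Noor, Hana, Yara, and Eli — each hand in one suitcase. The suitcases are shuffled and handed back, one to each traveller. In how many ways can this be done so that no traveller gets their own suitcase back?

This is the derangement count D_7: permutations of 7 items with no fixed point.
By inclusion–exclusion this is Σ_{j=0}^{7} (−1)^j C(7,j)·(7−j)!.
Computing: 5040 − 5040 + 2520 − 840 + 210 − 42 + 7 − 1 = 1854.

1854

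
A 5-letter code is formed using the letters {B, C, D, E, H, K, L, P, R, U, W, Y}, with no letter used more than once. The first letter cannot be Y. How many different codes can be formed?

87120

The first letter has 12−1 = 11 choices (anything except Y).
The remaining 4 letters are filled from the other 11 symbols without repetition: 11 × 10 × 9 × 8 = 7920.
Total: 11 × 7920 = 87120.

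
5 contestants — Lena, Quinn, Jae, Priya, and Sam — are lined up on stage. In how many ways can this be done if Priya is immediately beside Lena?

Treat {Priya, Lena} as a single unit. There are 4 units to order, and the pair itself can be ordered 2 ways.
That gives 2 × 4! = 2 × 24 = 48.

48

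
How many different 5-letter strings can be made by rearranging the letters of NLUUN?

The 5 letters of NLUUN have repeats: N appearing twice and U appearing twice.
The number of distinct arrangements is 5!/(2!·2!) = 120/4 = 30.

30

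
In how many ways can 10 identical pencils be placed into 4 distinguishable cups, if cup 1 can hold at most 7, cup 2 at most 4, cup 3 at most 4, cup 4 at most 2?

65

Without the upper bounds there are C(13,3) = 286 ways to split 10 among 4 cups.
Subtract solutions that violate a single cap (substitute x_i' = x_i − (cap_i+1)): x_1 ≥ 8 gives C(5,3) = 10; x_2 ≥ 5 gives C(8,3) = 56; x_3 ≥ 5 gives C(8,3) = 56; x_4 ≥ 3 gives C(10,3) = 120. Together 242.
Add back pairs where two caps are both exceeded: 0 + 0 + 0 + 1 + 10 + 10 = 21.
By inclusion–exclusion the count is 286 − 242 + 21 = 65.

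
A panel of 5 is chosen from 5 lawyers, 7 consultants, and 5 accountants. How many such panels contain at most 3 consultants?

5817

Split by how many consultants are chosen (0 through 3).
Sum: C(7,0)·C(10,5) + C(7,1)·C(10,4) + C(7,2)·C(10,3) + C(7,3)·C(10,2) = 252 + 1470 + 2520 + 1575 = 5817.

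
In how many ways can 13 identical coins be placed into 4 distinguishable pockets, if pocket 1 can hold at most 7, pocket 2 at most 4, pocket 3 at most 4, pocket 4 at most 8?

Without the upper bounds there are C(16,3) = 560 ways to split 13 among 4 pockets.
Subtract solutions that violate a single cap (substitute x_i' = x_i − (cap_i+1)): x_1 ≥ 8 gives C(8,3) = 56; x_2 ≥ 5 gives C(11,3) = 165; x_3 ≥ 5 gives C(11,3) = 165; x_4 ≥ 9 gives C(7,3) = 35. Together 421.
Add back pairs where two caps are both exceeded: 1 + 1 + 0 + 20 + 0 + 0 = 22.
By inclusion–exclusion the count is 560 − 421 + 22 = 161.

161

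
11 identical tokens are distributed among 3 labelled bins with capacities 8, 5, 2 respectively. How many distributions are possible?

12

Ignoring the caps, the number of non-negative solutions to x_1+…+x_3 = 11 is C(13,2) = 78.
Subtract solutions that violate a single cap (substitute x_i' = x_i − (cap_i+1)): x_1 ≥ 9 gives C(4,2) = 6; x_2 ≥ 6 gives C(7,2) = 21; x_3 ≥ 3 gives C(10,2) = 45. Together 72.
Add back pairs where two caps are both exceeded: 0 + 0 + 6 = 6.
By inclusion–exclusion the count is 78 − 72 + 6 = 12.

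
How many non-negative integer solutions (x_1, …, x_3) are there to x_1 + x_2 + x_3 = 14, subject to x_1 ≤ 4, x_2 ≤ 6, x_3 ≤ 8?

15

By stars and bars, unrestricted non-negative solutions to x_1+…+x_3 = 14 number C(14+2,2) = 120.
Subtract solutions that violate a single cap (substitute x_i' = x_i − (cap_i+1)): x_1 ≥ 5 gives C(11,2) = 55; x_2 ≥ 7 gives C(9,2) = 36; x_3 ≥ 9 gives C(7,2) = 21. Together 112.
Add back pairs where two caps are both exceeded: 6 + 1 + 0 = 7.
By inclusion–exclusion the count is 120 − 112 + 7 = 15.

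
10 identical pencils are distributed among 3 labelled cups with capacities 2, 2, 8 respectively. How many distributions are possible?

Without the upper bounds there are C(12,2) = 66 ways to split 10 among 3 cups.
Subtract solutions that violate a single cap (substitute x_i' = x_i − (cap_i+1)): x_1 ≥ 3 gives C(9,2) = 36; x_2 ≥ 3 gives C(9,2) = 36; x_3 ≥ 9 gives C(3,2) = 3. Together 75.
Add back pairs where two caps are both exceeded: 15 + 0 + 0 = 15.
By inclusion–exclusion the count is 66 − 75 + 15 = 6.

6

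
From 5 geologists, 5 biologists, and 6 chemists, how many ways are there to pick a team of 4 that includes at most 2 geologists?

1705

Split by how many geologists are chosen (0 through 2).
Sum: C(5,0)·C(11,4) + C(5,1)·C(11,3) + C(5,2)·C(11,2) = 330 + 825 + 550 = 1705.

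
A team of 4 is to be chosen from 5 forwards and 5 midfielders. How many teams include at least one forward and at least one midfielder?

200

With no constraint there are C(10,4) = 210 possible selections.
Selections missing a whole group: no forwards → C(5,4) = 5; no midfielders → C(5,4) = 5.
Both groups omitted at once is impossible, so 210 − 10 = 200.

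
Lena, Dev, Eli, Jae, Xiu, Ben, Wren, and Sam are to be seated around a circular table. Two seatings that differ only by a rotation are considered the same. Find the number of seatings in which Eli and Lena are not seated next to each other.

All circular seatings of 8 people number (7)! = 5040.
Seatings with Eli beside Lena: treat them as a block with 2 internal orders, giving 2 × (6)! = 1440.
Subtracting, 5040 − 1440 = 3600.

3600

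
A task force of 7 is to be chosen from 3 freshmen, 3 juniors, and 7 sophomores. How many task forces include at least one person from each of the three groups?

Total 7-person selections from all 13: C(13,7) = 1716.
Selections missing a whole group: no freshmen → C(10,7) = 120; no juniors → C(10,7) = 120; no sophomores → C(6,7) = 0.
Add back selections omitting two groups (i.e. drawn from a single group): C(3,7) + C(3,7) + C(7,7) = 1.
By inclusion–exclusion: 1716 − 240 + 1 = 1477.

1477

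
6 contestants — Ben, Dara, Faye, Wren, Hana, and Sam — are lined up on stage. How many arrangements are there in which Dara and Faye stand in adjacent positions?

240

Treat {Dara, Faye} as a single unit. There are 5 units to order, and the pair itself can be ordered 2 ways.
That gives 2 × 5! = 2 × 120 = 240.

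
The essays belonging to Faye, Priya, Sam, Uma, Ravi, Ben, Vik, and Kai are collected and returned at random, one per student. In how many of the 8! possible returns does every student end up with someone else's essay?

Count assignments avoiding every fixed point. For any j of the 8 students fixed to their own essay, the other 8−j can be arranged in (8−j)! ways.
By inclusion–exclusion this is Σ_{j=0}^{8} (−1)^j C(8,j)·(8−j)!.
Computing: 40320 − 40320 + 20160 − 6720 + 1680 − 336 + 56 − 8 + 1 = 14833.

14833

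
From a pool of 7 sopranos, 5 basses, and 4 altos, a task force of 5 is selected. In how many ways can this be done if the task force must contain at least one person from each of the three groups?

3010

Total 5-person selections from all 16: C(16,5) = 4368.
Selections missing a whole group: no sopranos → C(9,5) = 126; no basses → C(11,5) = 462; no altos → C(12,5) = 792.
Add back selections omitting two groups (i.e. drawn from a single group): C(7,5) + C(5,5) + C(4,5) = 22.
By inclusion–exclusion: 4368 − 1380 + 22 = 3010.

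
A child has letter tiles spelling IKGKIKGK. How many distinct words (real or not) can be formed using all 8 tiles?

420

Letter multiplicities in IKGKIKGK: G×2, I×2, K×4.
Dividing 8! = 40320 by 4!·2!·2! = 96 for the repeated letters gives 420.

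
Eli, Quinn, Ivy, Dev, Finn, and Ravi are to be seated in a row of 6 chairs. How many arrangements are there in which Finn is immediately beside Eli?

Glue Finn and Eli into one block (2 internal orders), leaving 5 units to arrange in a row.
So the count is 2·(5)! = 240.

240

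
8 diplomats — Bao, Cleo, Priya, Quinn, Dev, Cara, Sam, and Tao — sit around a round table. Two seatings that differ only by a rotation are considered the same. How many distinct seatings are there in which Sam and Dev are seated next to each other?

Glue Sam and Dev into a block (2 internal orders). Seating 7 units around a circle gives (6)! arrangements.
So 2 × (6)! = 2 × 720 = 1440.

1440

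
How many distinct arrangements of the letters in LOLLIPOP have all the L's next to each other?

180

Treat the 3 copies of L as a single block. The multiset to arrange is then {LLL, I, O, O, P, P}, 6 items in all.
That gives (6)!/(2!·2!) = 180 arrangements.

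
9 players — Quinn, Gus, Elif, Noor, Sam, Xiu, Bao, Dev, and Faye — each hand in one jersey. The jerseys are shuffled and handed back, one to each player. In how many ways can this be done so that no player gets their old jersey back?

133496

Let Aᵢ be the assignments in which player i gets their old jersey. We want the size of the complement of A₁∪…∪A_9.
By inclusion–exclusion this is Σ_{j=0}^{9} (−1)^j C(9,j)·(9−j)!.
Computing: 362880 − 362880 + 181440 − 60480 + 15120 − 3024 + 504 − 72 + 9 − 1 = 133496.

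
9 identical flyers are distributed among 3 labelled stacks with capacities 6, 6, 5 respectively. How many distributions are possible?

33

Ignoring the caps, the number of non-negative solutions to x_1+…+x_3 = 9 is C(11,2) = 55.
Subtract solutions that violate a single cap (substitute x_i' = x_i − (cap_i+1)): x_1 ≥ 7 gives C(4,2) = 6; x_2 ≥ 7 gives C(4,2) = 6; x_3 ≥ 6 gives C(5,2) = 10. Together 22.
No two caps can be exceeded simultaneously, so the pair terms are all 0.
By inclusion–exclusion the count is 55 − 22 + 0 = 33.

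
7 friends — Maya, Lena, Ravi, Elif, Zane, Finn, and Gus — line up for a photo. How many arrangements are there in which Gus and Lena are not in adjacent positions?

There are 7! = 5040 arrangements in all. If Gus and Lena are adjacent, merging them into one block gives 2·(6)! = 1440 arrangements.
Complementary counting: 5040 − 1440 = 3600.

3600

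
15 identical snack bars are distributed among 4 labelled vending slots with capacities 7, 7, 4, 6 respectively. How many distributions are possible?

167

Without the upper bounds there are C(18,3) = 816 ways to split 15 among 4 vending slots.
Subtract solutions that violate a single cap (substitute x_i' = x_i − (cap_i+1)): x_1 ≥ 8 gives C(10,3) = 120; x_2 ≥ 8 gives C(10,3) = 120; x_3 ≥ 5 gives C(13,3) = 286; x_4 ≥ 7 gives C(11,3) = 165. Together 691.
Add back pairs where two caps are both exceeded: 0 + 10 + 1 + 10 + 1 + 20 = 42.
By inclusion–exclusion the count is 816 − 691 + 42 = 167.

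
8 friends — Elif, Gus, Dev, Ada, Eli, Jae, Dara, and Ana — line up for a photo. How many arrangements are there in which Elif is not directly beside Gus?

30240

There are 8! = 40320 arrangements in all. If Elif and Gus are adjacent, merging them into one block gives 2·(7)! = 10080 arrangements.
Complementary counting: 40320 − 10080 = 30240.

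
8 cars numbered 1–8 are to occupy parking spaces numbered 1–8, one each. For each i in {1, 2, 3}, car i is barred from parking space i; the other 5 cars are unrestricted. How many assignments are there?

27240

Let Aᵢ (for i ∈ {1, 2, 3}) be the placements that put car i in its forbidden parking space. Any j of these fix j positions, leaving (8−j)! ways to fill the rest, and there are C(3,j) ways to pick which j.
By inclusion–exclusion, the number of valid placements is Σ_{j=0}^{3} (−1)^j C(3,j)·(8−j)!.
Computing: 40320 − 15120 + 2160 − 120 = 27240.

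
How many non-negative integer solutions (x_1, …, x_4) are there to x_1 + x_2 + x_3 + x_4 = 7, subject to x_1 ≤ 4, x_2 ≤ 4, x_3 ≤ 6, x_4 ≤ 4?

By stars and bars, unrestricted non-negative solutions to x_1+…+x_4 = 7 number C(7+3,3) = 120.
Subtract solutions that violate a single cap (substitute x_i' = x_i − (cap_i+1)): x_1 ≥ 5 gives C(5,3) = 10; x_2 ≥ 5 gives C(5,3) = 10; x_3 ≥ 7 gives C(3,3) = 1; x_4 ≥ 5 gives C(5,3) = 10. Together 31.
No two caps can be exceeded simultaneously, so the pair terms are all 0.
By inclusion–exclusion the count is 120 − 31 + 0 = 89.

89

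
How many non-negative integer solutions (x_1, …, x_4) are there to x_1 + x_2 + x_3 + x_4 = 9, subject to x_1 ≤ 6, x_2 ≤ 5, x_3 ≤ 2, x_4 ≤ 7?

103

Ignoring the caps, the number of non-negative solutions to x_1+…+x_4 = 9 is C(12,3) = 220.
Subtract solutions that violate a single cap (substitute x_i' = x_i − (cap_i+1)): x_1 ≥ 7 gives C(5,3) = 10; x_2 ≥ 6 gives C(6,3) = 20; x_3 ≥ 3 gives C(9,3) = 84; x_4 ≥ 8 gives C(4,3) = 4. Together 118.
Add back pairs where two caps are both exceeded: 0 + 0 + 0 + 1 + 0 + 0 = 1.
By inclusion–exclusion the count is 220 − 118 + 1 = 103.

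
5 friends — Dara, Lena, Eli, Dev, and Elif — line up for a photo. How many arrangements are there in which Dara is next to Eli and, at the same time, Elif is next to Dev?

Treat {Dara,Eli} as one block (2 orders) and {Elif,Dev} as another (2 orders).
That leaves 3 units to arrange: 2 × 2 × 3! = 4 × 6 = 24.

24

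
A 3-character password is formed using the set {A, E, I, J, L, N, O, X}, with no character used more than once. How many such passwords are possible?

336

With no repetition, fill the 3 characters in order: 8 choices, then 7, down to 6.
That product is 8 × 7 × 6 = 336.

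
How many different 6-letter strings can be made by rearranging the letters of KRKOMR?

180

Letter multiplicities in KRKOMR: K×2, M×1, O×1, R×2.
Dividing 6! = 720 by 2!·2! = 4 for the repeated letters gives 180.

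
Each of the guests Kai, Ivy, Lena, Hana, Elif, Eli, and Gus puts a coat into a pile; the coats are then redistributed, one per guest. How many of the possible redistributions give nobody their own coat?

1854

Count assignments avoiding every fixed point. For any j of the 7 guests fixed to their own coat, the other 7−j can be arranged in (7−j)! ways.
By inclusion–exclusion this is Σ_{j=0}^{7} (−1)^j C(7,j)·(7−j)!.
Computing: 5040 − 5040 + 2520 − 840 + 210 − 42 + 7 − 1 = 1854.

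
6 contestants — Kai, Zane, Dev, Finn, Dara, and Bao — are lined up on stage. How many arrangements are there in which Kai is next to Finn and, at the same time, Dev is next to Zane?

96

Treat {Kai,Finn} as one block (2 orders) and {Dev,Zane} as another (2 orders).
That leaves 4 units to arrange: 2 × 2 × 4! = 4 × 24 = 96.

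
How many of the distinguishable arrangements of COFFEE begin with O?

30

Fix O in the first position and arrange the remaining 5 letters.
Those 5 letters have E appearing twice and F appearing twice, giving (5)!/(2!·2!) = 30.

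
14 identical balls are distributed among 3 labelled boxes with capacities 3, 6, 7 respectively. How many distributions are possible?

6

Ignoring the caps, the number of non-negative solutions to x_1+…+x_3 = 14 is C(16,2) = 120.
Subtract solutions that violate a single cap (substitute x_i' = x_i − (cap_i+1)): x_1 ≥ 4 gives C(12,2) = 66; x_2 ≥ 7 gives C(9,2) = 36; x_3 ≥ 8 gives C(8,2) = 28. Together 130.
Add back pairs where two caps are both exceeded: 10 + 6 + 0 = 16.
By inclusion–exclusion the count is 120 − 130 + 16 = 6.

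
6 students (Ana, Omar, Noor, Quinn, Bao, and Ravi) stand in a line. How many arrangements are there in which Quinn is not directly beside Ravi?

480

Of the 6! = 720 arrangements, those with Quinn and Ravi adjacent number 2 × 5! = 240 (treat the pair as a block with 2 internal orders).
So 720 − 240 = 480 arrangements keep them apart.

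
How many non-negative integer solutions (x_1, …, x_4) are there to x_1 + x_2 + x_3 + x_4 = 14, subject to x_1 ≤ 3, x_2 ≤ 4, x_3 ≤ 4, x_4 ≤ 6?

20

Without the upper bounds there are C(17,3) = 680 ways to split 14 among 4 variables.
Subtract solutions that violate a single cap (substitute x_i' = x_i − (cap_i+1)): x_1 ≥ 4 gives C(13,3) = 286; x_2 ≥ 5 gives C(12,3) = 220; x_3 ≥ 5 gives C(12,3) = 220; x_4 ≥ 7 gives C(10,3) = 120. Together 846.
Add back pairs where two caps are both exceeded: 56 + 56 + 20 + 35 + 10 + 10 = 187.
Subtract triples: 1 + 0 + 0 + 0 = 1.
By inclusion–exclusion the count is 680 − 846 + 187 − 1 = 20.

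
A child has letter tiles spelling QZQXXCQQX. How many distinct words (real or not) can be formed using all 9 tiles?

2520

The 9 letters of QZQXXCQQX have repeats: Q appearing 4 times and X appearing 3 times.
The number of distinct arrangements is 9!/(4!·3!) = 362880/144 = 2520.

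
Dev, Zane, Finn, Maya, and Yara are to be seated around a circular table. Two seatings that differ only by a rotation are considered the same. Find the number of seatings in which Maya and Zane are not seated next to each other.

12

Without the restriction there are (4)! = 24 seatings.
Seatings with Maya beside Zane: treat them as a block with 2 internal orders, giving 2 × (3)! = 12.
Subtracting, 24 − 12 = 12.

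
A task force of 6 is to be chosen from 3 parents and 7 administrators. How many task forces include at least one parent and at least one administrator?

Unrestricted: C(10,6) = 210 ways to pick any 6 of the 10.
Subtract selections that omit an entire group: no parents → C(7,6) = 7; no administrators → C(3,6) = 0.
Both groups omitted at once is impossible, so 210 − 7 = 203.

203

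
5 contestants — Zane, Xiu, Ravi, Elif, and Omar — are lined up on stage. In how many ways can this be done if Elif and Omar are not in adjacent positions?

Of the 5! = 120 arrangements, those with Elif and Omar adjacent number 2 × 4! = 48 (treat the pair as a block with 2 internal orders).
Complementary counting: 120 − 48 = 72.

72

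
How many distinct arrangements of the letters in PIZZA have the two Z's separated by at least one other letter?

36

Total arrangements of PIZZA: 5!/(2!) = 60.
If the two Z's are adjacent, glue them into one block, leaving 4 items to arrange: (4)! = 24 ways.
Subtracting, 60 − 24 = 36 arrangements keep the Z's apart.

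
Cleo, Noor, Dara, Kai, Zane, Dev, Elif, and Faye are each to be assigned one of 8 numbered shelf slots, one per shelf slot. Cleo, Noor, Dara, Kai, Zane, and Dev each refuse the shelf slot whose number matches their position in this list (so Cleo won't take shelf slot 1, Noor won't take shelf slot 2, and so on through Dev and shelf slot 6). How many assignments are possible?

18806

Let Aᵢ (for 1 ≤ i ≤ 6) be the placements that put person i in their forbidden shelf slot. Any j of these fix j positions, leaving (8−j)! ways to fill the rest, and there are C(6,j) ways to pick which j.
By inclusion–exclusion, the number of valid placements is Σ_{j=0}^{6} (−1)^j C(6,j)·(8−j)!.
Computing: 40320 − 30240 + 10800 − 2400 + 360 − 36 + 2 = 18806.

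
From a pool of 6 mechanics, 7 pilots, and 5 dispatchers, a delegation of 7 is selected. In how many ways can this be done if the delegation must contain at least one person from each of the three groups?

Unrestricted: C(18,7) = 31824 ways to pick any 7 of the 18.
Subtract selections that omit an entire group: no mechanics → C(12,7) = 792; no pilots → C(11,7) = 330; no dispatchers → C(13,7) = 1716.
Add back selections omitting two groups (i.e. drawn from a single group): C(6,7) + C(7,7) + C(5,7) = 1.
By inclusion–exclusion: 31824 − 2838 + 1 = 28987.

28987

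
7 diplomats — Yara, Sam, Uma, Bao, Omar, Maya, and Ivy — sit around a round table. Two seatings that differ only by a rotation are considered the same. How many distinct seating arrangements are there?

720

Seat Yara anywhere (absorbing the rotational symmetry), then permute the other 6: (6)! = 720.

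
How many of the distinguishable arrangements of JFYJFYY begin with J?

60

With the first slot taken by J, it remains to arrange the other 6 letters (FYJFYY).
Those 6 letters have F appearing twice and Y appearing 3 times, giving (6)!/(3!·2!) = 60.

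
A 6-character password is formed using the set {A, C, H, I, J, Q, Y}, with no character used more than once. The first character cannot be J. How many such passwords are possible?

The first character has 7−1 = 6 choices (anything except J).
The remaining 5 characters are filled from the other 6 symbols without repetition: 6 × 5 × 4 × 3 × 2 = 720.
Total: 6 × 720 = 4320.

4320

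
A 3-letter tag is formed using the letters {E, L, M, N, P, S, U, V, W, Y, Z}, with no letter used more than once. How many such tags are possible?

990

With no repetition, fill the 3 letters in order: 11 choices, then 10, down to 9.
That product is 11 × 10 × 9 = 990.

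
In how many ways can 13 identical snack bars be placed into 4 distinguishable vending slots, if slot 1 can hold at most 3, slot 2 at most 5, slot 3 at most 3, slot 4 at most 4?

Ignoring the caps, the number of non-negative solutions to x_1+…+x_4 = 13 is C(16,3) = 560.
Subtract solutions that violate a single cap (substitute x_i' = x_i − (cap_i+1)): x_1 ≥ 4 gives C(12,3) = 220; x_2 ≥ 6 gives C(10,3) = 120; x_3 ≥ 4 gives C(12,3) = 220; x_4 ≥ 5 gives C(11,3) = 165. Together 725.
Add back pairs where two caps are both exceeded: 20 + 56 + 35 + 20 + 10 + 35 = 176.
Subtract triples: 0 + 0 + 1 + 0 = 1.
By inclusion–exclusion the count is 560 − 725 + 176 − 1 = 10.

10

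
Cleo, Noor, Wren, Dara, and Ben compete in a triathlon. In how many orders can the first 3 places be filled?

This is an ordered selection of 3 from 5: P(5,3).
That gives 5 × 4 × 3 = 60.

60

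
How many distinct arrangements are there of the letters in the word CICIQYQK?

5040

CICIQYQK has 8 letters with C appearing twice, I appearing twice, and Q appearing twice.
The number of distinct arrangements is 8!/(2!·2!·2!) = 40320/8 = 5040.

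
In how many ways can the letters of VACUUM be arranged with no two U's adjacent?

240

Total arrangements of VACUUM: 6!/(2!) = 360.
If the two U's are adjacent, glue them into one block, leaving 5 items to arrange: (5)! = 120 ways.
Hence 360 − 120 = 240.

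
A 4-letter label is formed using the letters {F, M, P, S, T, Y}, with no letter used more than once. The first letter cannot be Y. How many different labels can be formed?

The first letter has 6−1 = 5 choices (anything except Y).
The remaining 3 letters are filled from the other 5 symbols without repetition: 5 × 4 × 3 = 60.
Total: 5 × 60 = 300.

300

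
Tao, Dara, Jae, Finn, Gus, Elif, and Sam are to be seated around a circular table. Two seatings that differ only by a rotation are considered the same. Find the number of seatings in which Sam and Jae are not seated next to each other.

Without the restriction there are (6)! = 720 seatings.
Those with Sam next to Jae: fuse the pair into one unit and seat 6 units around a circle — 2·(5)! = 240.
Subtracting, 720 − 240 = 480.

480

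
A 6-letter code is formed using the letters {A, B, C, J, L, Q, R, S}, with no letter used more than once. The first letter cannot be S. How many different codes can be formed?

The first letter has 8−1 = 7 choices (anything except S).
The remaining 5 letters are filled from the other 7 symbols without repetition: 7 × 6 × 5 × 4 × 3 = 2520.
Total: 7 × 2520 = 17640.

17640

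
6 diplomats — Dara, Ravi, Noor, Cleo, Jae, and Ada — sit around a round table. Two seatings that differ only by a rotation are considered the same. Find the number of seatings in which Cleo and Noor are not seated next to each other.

All circular seatings of 6 people number (5)! = 120.
Those with Cleo next to Noor: fuse the pair into one unit and seat 5 units around a circle — 2·(4)! = 48.
Subtracting, 120 − 48 = 72.

72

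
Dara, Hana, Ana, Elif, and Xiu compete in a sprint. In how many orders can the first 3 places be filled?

60

There are 5 choices for 1st place, 4 for 2nd, and 3 for 3rd.
That gives 5 × 4 × 3 = 60.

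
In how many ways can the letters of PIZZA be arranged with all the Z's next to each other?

24

Treat the 2 copies of Z as a single block. The multiset to arrange is then {ZZ, A, I, P}, 4 items in all.
All 4 items are distinct, so there are (4)! = 24 arrangements.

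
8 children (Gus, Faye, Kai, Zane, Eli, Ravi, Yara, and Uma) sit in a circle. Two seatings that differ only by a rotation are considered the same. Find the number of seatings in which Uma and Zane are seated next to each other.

Glue Uma and Zane into a block (2 internal orders). Seating 7 units around a circle gives (6)! arrangements.
So 2 × (6)! = 2 × 720 = 1440.

1440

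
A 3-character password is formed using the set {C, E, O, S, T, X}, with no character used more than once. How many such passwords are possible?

Choose and order 3 of the 6 symbols: the first character has 6 options, the next 5, then 4.
That product is 6 × 5 × 4 = 120.

120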